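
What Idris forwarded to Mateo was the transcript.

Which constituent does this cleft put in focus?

the transcript

In a pseudo-cleft "What ... was X", the post-copular constituent X is the focus.
Here the focus is "the transcript". The backgrounded (presupposed) material includes "Idris" and "to Mateo".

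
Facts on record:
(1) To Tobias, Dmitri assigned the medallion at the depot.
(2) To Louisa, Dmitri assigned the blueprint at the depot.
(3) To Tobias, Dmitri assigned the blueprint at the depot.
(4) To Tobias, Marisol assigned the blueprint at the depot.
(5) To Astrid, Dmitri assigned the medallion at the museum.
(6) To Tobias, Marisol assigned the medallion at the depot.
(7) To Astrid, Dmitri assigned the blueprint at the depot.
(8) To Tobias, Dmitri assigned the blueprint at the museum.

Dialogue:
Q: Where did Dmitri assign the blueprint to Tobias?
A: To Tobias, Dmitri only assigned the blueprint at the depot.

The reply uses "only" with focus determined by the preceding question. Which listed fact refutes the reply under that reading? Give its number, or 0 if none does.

8

The question "Where did ...?" targets the setting, so in the reply the focus falls on "at the depot".
So "only" ranges over settings; the rest (Dmitri as agent and the blueprint as thing and Tobias as recipient) is presupposed.
Fact (8) shares the background with a different setting (at the museum) — counterexample.
(Fact (1) would refute a reading with focus on the thing — but that is not what the question asks.)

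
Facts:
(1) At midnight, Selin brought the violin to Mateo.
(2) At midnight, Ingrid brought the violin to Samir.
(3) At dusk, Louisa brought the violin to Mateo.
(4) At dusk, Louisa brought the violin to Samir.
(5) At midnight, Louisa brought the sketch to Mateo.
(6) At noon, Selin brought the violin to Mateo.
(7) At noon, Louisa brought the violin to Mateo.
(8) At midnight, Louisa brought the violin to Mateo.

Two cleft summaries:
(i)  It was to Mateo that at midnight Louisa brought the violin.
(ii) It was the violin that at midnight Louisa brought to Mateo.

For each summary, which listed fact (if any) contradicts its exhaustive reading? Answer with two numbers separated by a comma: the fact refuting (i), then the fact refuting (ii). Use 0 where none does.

Summary (i) focuses "Mateo" (the recipient); background same agent, thing, setting (Louisa / the violin / at midnight). No fact matches that background with a different recipient, so 0.
Summary (ii) focuses "the violin" (the thing); background same agent, recipient, setting (Louisa / Mateo / at midnight). Fact (5) matches that background with thing = the sketch — refutes (ii).

0, 5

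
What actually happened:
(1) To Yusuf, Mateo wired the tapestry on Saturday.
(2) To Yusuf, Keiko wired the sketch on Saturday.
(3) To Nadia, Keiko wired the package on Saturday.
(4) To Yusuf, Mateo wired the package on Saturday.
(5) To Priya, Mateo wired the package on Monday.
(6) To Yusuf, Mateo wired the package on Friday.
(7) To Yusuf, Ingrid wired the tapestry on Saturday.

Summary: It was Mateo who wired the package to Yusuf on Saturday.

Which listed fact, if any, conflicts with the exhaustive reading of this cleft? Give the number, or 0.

Focus of the cleft: "Mateo" (the agent). Presupposed background: the package as thing and Yusuf as recipient and on Saturday as setting.
Exhaustivity: Mateo is the only agent satisfying that background.
No listed fact matches the background with a different agent. Exhaustivity holds.

0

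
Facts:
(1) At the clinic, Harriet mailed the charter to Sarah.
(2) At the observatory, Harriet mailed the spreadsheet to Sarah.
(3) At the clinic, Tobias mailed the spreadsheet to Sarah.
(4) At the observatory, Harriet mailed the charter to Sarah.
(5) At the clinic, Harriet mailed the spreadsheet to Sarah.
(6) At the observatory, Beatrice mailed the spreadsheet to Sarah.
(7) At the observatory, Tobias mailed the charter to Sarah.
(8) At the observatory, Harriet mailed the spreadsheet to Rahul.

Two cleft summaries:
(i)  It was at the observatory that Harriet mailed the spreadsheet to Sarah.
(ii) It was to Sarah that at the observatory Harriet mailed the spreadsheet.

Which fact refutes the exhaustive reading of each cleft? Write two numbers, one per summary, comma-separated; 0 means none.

5, 8

Summary (i) focuses "at the observatory" (the setting); background agent = Harriet, thing = the spreadsheet, recipient = Sarah. Fact (5) matches that background with setting = at the clinic — refutes (i).
Summary (ii) focuses "Sarah" (the recipient); background agent = Harriet, thing = the spreadsheet, setting = at the observatory. Fact (8) matches that background with recipient = Rahul — refutes (ii).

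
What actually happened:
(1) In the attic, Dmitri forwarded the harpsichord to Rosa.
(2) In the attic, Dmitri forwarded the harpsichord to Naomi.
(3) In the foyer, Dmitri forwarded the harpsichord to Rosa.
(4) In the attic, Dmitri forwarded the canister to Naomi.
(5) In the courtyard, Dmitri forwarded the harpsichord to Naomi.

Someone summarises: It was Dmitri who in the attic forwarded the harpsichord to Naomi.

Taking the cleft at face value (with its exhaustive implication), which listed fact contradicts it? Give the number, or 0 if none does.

0

The cleft puts "Dmitri" in focus and presupposes the open proposition with same thing, recipient, setting (the harpsichord / Naomi / in the attic).
The exhaustive reading says no other agent fits that background.
No listed fact matches the background with a different agent. Exhaustivity holds.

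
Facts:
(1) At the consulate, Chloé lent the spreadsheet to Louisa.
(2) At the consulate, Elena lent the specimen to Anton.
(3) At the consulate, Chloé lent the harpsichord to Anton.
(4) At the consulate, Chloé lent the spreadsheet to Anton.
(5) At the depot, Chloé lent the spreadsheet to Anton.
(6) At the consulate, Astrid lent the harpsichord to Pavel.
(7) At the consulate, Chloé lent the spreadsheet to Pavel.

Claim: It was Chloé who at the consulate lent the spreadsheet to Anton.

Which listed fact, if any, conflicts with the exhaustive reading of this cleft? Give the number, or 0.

0

The cleft puts "Chloé" in focus and presupposes the open proposition with thing = the spreadsheet, recipient = Anton, setting = at the consulate.
Exhaustivity: Chloé is the only agent satisfying that background.
Every other fact differs from the presupposition on some backgrounded slot, so none challenges the exhaustivity.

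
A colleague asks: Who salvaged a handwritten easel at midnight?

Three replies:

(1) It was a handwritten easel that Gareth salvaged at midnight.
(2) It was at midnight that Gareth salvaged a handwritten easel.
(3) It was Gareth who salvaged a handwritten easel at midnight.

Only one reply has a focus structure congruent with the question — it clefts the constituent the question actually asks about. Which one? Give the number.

3

The question word "who" targets the subject (agent).
Option (1) clefts "a handwritten easel" — the direct object, not what was asked.
Option (2) clefts "at midnight" — the time, not what was asked.
Option (3) clefts "Gareth" — that matches what the question asks about.
So the congruent reply is (3).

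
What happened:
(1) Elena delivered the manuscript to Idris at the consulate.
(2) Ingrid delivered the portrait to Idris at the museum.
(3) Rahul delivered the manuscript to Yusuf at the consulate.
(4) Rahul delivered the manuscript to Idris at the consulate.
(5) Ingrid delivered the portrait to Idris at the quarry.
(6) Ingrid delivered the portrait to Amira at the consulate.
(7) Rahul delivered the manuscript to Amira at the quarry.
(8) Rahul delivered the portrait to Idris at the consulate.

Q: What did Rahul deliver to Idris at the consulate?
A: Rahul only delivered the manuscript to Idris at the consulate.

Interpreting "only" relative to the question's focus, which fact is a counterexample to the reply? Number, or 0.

Answering "What did ...?" puts focus on the thing — here, "the manuscript".
So "only" ranges over things; the rest (Rahul as agent and Idris as recipient and at the consulate as setting) is presupposed.
Fact (8) keeps Rahul as agent and Idris as recipient and at the consulate as setting but has thing = the portrait; that refutes the reply.
(Fact (3) would refute a reading with focus on the recipient — but that is not what the question asks.)

8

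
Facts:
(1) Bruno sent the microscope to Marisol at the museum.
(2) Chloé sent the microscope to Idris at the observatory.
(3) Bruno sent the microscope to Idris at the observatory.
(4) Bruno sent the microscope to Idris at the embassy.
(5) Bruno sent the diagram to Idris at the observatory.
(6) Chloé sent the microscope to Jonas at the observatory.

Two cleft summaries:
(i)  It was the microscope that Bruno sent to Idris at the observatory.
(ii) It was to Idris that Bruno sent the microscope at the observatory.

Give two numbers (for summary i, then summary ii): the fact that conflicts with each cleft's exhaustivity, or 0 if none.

5, 0

(i): focus "the microscope". Looking for agent = Bruno, recipient = Idris, setting = at the observatory with some other thing — fact (5) has the diagram there. Refuted.
(ii): focus "Idris". No fact shares agent = Bruno, thing = the microscope, setting = at the observatory with a different recipient. 0.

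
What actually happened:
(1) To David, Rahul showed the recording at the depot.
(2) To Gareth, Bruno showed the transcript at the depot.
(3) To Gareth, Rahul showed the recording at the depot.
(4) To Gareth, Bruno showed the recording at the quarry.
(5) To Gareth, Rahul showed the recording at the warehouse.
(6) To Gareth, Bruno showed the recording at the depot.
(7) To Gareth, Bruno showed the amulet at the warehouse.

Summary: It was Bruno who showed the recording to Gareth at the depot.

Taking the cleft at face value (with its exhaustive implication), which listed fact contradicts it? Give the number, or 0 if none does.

3

Focus of the cleft: "Bruno" (the agent). Presupposed background: thing = the recording, recipient = Gareth, setting = at the depot.
Exhaustivity: Bruno is the only agent satisfying that background.
But fact (3) also has thing = the recording, recipient = Gareth, setting = at the depot, with agent = Rahul — so the exhaustive reading fails.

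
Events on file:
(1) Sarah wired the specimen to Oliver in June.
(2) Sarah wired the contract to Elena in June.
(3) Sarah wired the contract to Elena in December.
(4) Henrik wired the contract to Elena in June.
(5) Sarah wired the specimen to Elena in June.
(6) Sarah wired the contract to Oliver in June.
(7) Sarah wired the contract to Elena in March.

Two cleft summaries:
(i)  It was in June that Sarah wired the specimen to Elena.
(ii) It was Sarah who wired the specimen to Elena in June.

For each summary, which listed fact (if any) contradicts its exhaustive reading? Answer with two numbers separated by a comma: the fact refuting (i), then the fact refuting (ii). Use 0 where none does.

(i): focus "in June". No fact shares same agent, thing, recipient (Sarah / the specimen / Elena) with a different setting. 0.
(ii): focus "Sarah". No fact shares same thing, recipient, setting (the specimen / Elena / in June) with a different agent. 0.

0, 0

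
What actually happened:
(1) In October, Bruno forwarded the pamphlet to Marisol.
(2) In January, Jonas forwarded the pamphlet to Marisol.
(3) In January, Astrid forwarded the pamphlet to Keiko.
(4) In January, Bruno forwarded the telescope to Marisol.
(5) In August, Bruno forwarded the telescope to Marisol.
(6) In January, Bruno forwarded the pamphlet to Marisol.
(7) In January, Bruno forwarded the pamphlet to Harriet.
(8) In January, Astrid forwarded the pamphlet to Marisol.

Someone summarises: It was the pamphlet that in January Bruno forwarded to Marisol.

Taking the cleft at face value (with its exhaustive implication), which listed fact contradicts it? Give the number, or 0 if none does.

The cleft puts "the pamphlet" in focus and presupposes the open proposition with Bruno as agent and Marisol as recipient and in January as setting.
Exhaustivity: the pamphlet is the only thing satisfying that background.
But fact (4) also has Bruno as agent and Marisol as recipient and in January as setting, with thing = the telescope — so the exhaustive reading fails.

4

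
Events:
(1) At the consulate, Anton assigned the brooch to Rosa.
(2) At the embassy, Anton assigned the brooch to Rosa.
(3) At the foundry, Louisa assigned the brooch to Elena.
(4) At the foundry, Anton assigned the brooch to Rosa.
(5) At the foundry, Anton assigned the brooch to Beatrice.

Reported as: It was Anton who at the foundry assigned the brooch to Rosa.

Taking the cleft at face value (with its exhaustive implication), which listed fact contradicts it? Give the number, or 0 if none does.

0

Focus of the cleft: "Anton" (the agent). Presupposed background: same thing, recipient, setting (the brooch / Rosa / at the foundry).
Exhaustivity: Anton is the only agent satisfying that background.
Every other fact differs from the presupposition on some backgrounded slot, so none challenges the exhaustivity.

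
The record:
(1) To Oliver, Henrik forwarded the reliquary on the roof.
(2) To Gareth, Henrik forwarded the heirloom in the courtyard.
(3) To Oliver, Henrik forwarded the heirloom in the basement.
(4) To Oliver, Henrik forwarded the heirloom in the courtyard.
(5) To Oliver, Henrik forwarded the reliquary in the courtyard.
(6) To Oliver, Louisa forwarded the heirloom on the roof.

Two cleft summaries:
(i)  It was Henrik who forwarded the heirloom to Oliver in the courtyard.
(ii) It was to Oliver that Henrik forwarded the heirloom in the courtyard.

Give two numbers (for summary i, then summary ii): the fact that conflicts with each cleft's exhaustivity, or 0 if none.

0, 2

Summary (i) focuses "Henrik" (the agent); background same thing, recipient, setting (the heirloom / Oliver / in the courtyard). No fact matches that background with a different agent, so 0.
Summary (ii) focuses "Oliver" (the recipient); background same agent, thing, setting (Henrik / the heirloom / in the courtyard). Fact (2) matches that background with recipient = Gareth — refutes (ii).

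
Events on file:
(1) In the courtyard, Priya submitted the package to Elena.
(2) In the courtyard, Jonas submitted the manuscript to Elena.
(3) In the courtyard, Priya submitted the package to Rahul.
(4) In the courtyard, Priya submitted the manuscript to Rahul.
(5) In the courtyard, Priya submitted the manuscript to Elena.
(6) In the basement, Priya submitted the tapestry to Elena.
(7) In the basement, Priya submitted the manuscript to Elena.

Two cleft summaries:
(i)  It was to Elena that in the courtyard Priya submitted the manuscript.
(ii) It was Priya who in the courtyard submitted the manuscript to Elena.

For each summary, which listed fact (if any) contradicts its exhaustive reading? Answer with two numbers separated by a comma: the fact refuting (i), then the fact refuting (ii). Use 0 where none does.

(i): focus "Elena". Looking for same agent, thing, setting (Priya / the manuscript / in the courtyard) with some other recipient — fact (4) has Rahul there. Refuted.
(ii): focus "Priya". Looking for same thing, recipient, setting (the manuscript / Elena / in the courtyard) with some other agent — fact (2) has Jonas there. Refuted.

4, 2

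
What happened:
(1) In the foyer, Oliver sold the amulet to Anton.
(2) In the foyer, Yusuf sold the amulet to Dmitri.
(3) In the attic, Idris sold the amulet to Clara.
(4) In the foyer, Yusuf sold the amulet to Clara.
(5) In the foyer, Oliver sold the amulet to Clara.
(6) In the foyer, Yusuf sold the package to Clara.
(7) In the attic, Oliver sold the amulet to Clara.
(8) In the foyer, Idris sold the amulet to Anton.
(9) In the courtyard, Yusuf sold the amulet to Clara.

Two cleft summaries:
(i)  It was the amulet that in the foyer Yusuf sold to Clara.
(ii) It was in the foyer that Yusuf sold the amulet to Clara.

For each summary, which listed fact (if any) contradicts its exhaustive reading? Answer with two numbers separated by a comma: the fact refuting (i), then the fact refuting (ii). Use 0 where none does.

(i): focus "the amulet". Looking for agent = Yusuf, recipient = Clara, setting = in the foyer with some other thing — fact (6) has the package there. Refuted.
(ii): focus "in the foyer". Looking for agent = Yusuf, thing = the amulet, recipient = Clara with some other setting — fact (9) has in the courtyard there. Refuted.

6, 9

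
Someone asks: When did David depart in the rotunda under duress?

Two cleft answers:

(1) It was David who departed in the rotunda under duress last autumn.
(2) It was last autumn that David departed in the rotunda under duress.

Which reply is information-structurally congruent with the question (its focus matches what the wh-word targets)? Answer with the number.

The question word "when" targets the time.
Option (1) clefts "David" — the subject (agent), not what was asked.
Option (2) clefts "last autumn" — that matches what the question asks about.
So the congruent reply is (2).

2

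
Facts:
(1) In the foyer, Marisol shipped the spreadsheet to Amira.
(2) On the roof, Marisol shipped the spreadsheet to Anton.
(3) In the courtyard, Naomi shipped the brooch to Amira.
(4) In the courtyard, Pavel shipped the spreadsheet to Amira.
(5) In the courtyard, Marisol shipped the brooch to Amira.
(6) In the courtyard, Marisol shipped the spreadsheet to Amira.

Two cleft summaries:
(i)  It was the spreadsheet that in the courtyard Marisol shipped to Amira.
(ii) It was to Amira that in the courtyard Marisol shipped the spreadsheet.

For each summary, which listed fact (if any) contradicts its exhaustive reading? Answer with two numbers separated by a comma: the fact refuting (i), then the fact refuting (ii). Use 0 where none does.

(i): focus "the spreadsheet". Looking for agent = Marisol, recipient = Amira, setting = in the courtyard with some other thing — fact (5) has the brooch there. Refuted.
(ii): focus "Amira". No fact shares agent = Marisol, thing = the spreadsheet, setting = in the courtyard with a different recipient. 0.

5, 0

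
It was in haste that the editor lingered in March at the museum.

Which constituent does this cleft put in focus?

in haste

In an it-cleft "It was X that/who ...", the clefted constituent X is the focus; the that/who-clause expresses the presupposed open proposition.
Here the focus is "in haste". The backgrounded (presupposed) material includes "the editor", "in March" and "at the museum".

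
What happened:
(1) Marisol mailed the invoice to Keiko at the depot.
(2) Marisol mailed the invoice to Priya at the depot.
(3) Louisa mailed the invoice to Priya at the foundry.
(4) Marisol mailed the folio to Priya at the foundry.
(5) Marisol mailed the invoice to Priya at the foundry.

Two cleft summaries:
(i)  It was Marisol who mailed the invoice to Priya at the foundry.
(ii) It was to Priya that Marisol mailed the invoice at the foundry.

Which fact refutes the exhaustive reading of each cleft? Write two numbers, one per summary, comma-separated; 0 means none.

3, 0

Summary (i) focuses "Marisol" (the agent); background same thing, recipient, setting (the invoice / Priya / at the foundry). Fact (3) matches that background with agent = Louisa — refutes (i).
Summary (ii) focuses "Priya" (the recipient); background same agent, thing, setting (Marisol / the invoice / at the foundry). No fact matches that background with a different recipient, so 0.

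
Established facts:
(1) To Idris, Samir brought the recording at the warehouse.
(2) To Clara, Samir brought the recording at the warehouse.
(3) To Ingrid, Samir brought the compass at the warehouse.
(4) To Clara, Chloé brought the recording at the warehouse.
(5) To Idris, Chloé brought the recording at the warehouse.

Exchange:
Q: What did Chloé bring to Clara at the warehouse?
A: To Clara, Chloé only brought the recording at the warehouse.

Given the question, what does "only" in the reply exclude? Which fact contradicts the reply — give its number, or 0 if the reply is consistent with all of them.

0

The question "What did ...?" targets the thing, so in the reply the focus falls on "the recording".
So "only" ranges over things; the rest (agent = Chloé, recipient = Clara, setting = at the warehouse) is presupposed.
No fact keeps agent = Chloé, recipient = Clara, setting = at the warehouse while changing the thing; every other fact differs on something backgrounded. The reply stands.
(Fact (5) would refute a reading with focus on the recipient — but that is not what the question asks.)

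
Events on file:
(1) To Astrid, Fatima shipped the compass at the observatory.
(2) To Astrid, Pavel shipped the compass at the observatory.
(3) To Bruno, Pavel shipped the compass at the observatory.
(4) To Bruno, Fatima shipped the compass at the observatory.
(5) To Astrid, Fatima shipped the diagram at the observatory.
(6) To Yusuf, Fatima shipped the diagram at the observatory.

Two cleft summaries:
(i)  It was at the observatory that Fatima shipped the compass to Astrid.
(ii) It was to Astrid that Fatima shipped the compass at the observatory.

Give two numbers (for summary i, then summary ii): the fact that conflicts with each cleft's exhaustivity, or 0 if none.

(i): focus "at the observatory". No fact shares Fatima as agent and the compass as thing and Astrid as recipient with a different setting. 0.
(ii): focus "Astrid". Looking for Fatima as agent and the compass as thing and at the observatory as setting with some other recipient — fact (4) has Bruno there. Refuted.

0, 4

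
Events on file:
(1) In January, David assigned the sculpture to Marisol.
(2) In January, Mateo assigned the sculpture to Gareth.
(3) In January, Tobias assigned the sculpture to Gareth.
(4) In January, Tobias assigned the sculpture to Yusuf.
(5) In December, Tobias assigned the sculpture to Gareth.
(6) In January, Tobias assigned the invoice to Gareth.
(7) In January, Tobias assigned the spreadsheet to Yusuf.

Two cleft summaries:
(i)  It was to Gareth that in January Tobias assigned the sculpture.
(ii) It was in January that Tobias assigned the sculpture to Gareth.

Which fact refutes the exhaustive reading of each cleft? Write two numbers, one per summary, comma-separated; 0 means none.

Summary (i) focuses "Gareth" (the recipient); background same agent, thing, setting (Tobias / the sculpture / in January). Fact (4) matches that background with recipient = Yusuf — refutes (i).
Summary (ii) focuses "in January" (the setting); background same agent, thing, recipient (Tobias / the sculpture / Gareth). Fact (5) matches that background with setting = in December — refutes (ii).

4, 5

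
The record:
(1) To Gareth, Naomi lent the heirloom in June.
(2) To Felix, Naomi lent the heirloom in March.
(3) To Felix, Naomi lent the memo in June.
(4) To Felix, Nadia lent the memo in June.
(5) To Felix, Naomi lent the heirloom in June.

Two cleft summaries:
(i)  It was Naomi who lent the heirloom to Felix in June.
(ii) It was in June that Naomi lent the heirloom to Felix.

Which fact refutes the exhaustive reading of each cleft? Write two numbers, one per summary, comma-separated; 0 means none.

0, 2

(i): focus "Naomi". No fact shares the heirloom as thing and Felix as recipient and in June as setting with a different agent. 0.
(ii): focus "in June". Looking for Naomi as agent and the heirloom as thing and Felix as recipient with some other setting — fact (2) has in March there. Refuted.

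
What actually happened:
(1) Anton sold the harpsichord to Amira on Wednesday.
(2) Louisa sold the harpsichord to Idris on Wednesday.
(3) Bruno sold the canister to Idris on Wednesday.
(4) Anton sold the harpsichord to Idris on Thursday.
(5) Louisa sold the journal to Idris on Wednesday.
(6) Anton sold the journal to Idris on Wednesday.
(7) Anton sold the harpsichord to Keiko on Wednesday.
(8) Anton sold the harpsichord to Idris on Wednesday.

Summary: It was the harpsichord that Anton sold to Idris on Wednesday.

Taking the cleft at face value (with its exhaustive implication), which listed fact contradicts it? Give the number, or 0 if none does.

6

Focus of the cleft: "the harpsichord" (the thing). Presupposed background: agent = Anton, recipient = Idris, setting = on Wednesday.
The exhaustive reading says no other thing fits that background.
Fact (6) shares the background but with thing = the journal; exhaustivity is violated.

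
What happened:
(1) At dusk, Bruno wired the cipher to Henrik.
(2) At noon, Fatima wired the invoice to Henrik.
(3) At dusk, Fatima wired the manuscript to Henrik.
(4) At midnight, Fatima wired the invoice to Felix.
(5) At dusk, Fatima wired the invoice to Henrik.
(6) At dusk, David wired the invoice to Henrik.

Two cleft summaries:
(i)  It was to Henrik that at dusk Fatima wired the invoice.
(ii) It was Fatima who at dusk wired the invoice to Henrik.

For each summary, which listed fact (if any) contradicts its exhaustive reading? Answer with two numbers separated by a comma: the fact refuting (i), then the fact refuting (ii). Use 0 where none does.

Summary (i) focuses "Henrik" (the recipient); background agent = Fatima, thing = the invoice, setting = at dusk. No fact matches that background with a different recipient, so 0.
Summary (ii) focuses "Fatima" (the agent); background thing = the invoice, recipient = Henrik, setting = at dusk. Fact (6) matches that background with agent = David — refutes (ii).

0, 6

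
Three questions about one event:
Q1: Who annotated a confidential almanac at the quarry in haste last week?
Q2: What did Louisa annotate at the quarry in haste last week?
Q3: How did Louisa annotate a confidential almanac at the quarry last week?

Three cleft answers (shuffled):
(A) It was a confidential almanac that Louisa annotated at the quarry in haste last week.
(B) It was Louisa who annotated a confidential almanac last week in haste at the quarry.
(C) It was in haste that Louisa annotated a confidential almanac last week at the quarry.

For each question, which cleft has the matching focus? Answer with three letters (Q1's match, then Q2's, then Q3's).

BAC

Q1 asks about the subject (agent); cleft (B) focuses "Louisa", which is the subject (agent) — so Q1 → B.
Q2 asks about the direct object; cleft (A) focuses "a confidential almanac", which is the direct object — so Q2 → A.
Q3 asks about the manner; cleft (C) focuses "in haste", which is the manner — so Q3 → C.
Mapping: Q1→B, Q2→A, Q3→C.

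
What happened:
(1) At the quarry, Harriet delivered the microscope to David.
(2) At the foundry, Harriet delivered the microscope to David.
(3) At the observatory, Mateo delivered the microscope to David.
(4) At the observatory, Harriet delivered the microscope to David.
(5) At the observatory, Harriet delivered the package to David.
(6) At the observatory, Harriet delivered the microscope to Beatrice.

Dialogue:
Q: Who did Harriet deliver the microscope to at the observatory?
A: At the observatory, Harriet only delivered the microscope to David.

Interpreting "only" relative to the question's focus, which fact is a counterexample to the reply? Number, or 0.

Answering "Who did ... to ...?" puts focus on the recipient — here, "David".
"Only" then excludes alternative recipients while the background — agent = Harriet, thing = the microscope, setting = at the observatory — is held fixed.
Fact (6) shares the background with a different recipient (Beatrice) — counterexample.
(Fact (5) would refute a reading with focus on the thing — but that is not what the question asks.)

6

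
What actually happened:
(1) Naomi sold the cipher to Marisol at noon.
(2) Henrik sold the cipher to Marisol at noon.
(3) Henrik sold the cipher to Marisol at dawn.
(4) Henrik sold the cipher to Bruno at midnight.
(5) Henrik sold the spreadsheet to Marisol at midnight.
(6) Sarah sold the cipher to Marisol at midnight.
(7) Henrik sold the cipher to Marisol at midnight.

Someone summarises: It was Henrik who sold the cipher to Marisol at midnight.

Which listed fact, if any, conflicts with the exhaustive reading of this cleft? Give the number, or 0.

6

Focus of the cleft: "Henrik" (the agent). Presupposed background: same thing, recipient, setting (the cipher / Marisol / at midnight).
The exhaustive reading says no other agent fits that background.
Fact (6) shares the background but with agent = Sarah; exhaustivity is violated.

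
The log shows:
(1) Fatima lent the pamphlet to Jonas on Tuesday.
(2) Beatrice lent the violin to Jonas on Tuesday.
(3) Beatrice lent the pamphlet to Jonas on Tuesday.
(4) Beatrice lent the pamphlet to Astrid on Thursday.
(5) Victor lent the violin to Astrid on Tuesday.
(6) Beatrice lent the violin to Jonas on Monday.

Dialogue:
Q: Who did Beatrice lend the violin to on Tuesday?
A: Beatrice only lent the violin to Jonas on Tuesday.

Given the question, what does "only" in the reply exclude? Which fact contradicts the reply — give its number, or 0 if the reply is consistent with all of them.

Answering "Who did ... to ...?" puts focus on the recipient — here, "Jonas".
"Only" then excludes alternative recipients while the background — Beatrice as agent and the violin as thing and on Tuesday as setting — is held fixed.
No listed fact shares that background with another recipient. Nothing contradicts the reply.
(Fact (6) would refute a reading with focus on the setting — but that is not what the question asks.)

0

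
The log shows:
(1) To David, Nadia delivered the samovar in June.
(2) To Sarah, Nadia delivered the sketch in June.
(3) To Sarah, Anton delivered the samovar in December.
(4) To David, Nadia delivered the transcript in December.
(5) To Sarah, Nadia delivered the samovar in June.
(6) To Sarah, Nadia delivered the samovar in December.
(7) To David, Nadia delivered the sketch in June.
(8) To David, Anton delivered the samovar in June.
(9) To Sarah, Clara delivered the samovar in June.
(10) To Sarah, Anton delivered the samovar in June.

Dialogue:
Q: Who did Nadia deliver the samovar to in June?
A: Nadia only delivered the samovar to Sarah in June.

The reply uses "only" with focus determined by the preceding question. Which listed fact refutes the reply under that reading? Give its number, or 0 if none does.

1

Answering "Who did ... to ...?" puts focus on the recipient — here, "Sarah".
"Only" then excludes alternative recipients while the background — Nadia as agent and the samovar as thing and in June as setting — is held fixed.
Fact (1) shares the background with a different recipient (David) — counterexample.
(Fact (2) would refute a reading with focus on the thing — but that is not what the question asks.)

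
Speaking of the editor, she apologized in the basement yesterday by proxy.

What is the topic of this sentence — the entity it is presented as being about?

the editor

The construction explicitly marks "the editor" as what the sentence is about — the topic.
The remainder of the clause is the comment (what is said about the topic).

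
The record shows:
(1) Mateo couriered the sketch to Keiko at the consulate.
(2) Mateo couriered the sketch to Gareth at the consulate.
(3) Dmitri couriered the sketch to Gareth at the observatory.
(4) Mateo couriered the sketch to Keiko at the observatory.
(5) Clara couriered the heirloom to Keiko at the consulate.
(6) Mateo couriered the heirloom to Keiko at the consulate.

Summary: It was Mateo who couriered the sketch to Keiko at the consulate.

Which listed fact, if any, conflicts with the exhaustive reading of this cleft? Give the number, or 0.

0

The cleft puts "Mateo" in focus and presupposes the open proposition with thing = the sketch, recipient = Keiko, setting = at the consulate.
The exhaustive reading says no other agent fits that background.
Every other fact differs from the presupposition on some backgrounded slot, so none challenges the exhaustivity.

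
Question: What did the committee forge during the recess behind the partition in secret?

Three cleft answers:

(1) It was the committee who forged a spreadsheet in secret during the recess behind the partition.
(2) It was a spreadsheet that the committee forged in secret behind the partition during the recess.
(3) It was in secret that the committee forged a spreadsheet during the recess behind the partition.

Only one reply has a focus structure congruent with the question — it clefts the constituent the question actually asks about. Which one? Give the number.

The question word "what" targets the direct object.
Option (1) clefts "the committee" — the subject (agent), not what was asked.
Option (2) clefts "a spreadsheet" — that matches what the question asks about.
Option (3) clefts "in secret" — the manner, not what was asked.
So the congruent reply is (2).

2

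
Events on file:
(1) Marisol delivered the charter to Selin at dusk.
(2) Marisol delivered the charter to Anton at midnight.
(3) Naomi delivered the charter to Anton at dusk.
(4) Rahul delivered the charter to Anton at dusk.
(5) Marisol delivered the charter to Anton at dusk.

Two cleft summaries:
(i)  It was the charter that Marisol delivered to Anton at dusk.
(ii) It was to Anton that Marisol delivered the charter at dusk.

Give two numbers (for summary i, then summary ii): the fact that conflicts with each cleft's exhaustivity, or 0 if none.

0, 1

(i): focus "the charter". No fact shares same agent, recipient, setting (Marisol / Anton / at dusk) with a different thing. 0.
(ii): focus "Anton". Looking for same agent, thing, setting (Marisol / the charter / at dusk) with some other recipient — fact (1) has Selin there. Refuted.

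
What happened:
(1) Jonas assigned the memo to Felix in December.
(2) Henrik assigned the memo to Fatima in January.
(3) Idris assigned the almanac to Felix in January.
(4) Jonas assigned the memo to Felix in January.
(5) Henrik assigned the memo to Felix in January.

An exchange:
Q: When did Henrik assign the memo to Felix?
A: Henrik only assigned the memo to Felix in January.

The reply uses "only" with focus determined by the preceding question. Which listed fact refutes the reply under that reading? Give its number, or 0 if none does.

The question "When did ...?" targets the setting, so in the reply the focus falls on "in January".
"Only" then excludes alternative settings while the background — same agent, thing, recipient (Henrik / the memo / Felix) — is held fixed.
No listed fact shares that background with another setting. Nothing contradicts the reply.
(Fact (2) would refute a reading with focus on the recipient — but that is not what the question asks.)

0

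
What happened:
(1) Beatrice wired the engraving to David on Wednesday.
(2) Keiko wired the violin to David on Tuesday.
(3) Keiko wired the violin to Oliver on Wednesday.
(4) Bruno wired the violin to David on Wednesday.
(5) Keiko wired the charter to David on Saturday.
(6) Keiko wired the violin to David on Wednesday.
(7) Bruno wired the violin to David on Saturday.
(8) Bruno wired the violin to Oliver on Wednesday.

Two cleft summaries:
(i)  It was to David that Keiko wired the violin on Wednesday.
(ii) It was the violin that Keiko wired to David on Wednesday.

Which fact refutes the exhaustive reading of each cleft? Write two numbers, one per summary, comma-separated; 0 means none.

3, 0

(i): focus "David". Looking for Keiko as agent and the violin as thing and on Wednesday as setting with some other recipient — fact (3) has Oliver there. Refuted.
(ii): focus "the violin". No fact shares Keiko as agent and David as recipient and on Wednesday as setting with a different thing. 0.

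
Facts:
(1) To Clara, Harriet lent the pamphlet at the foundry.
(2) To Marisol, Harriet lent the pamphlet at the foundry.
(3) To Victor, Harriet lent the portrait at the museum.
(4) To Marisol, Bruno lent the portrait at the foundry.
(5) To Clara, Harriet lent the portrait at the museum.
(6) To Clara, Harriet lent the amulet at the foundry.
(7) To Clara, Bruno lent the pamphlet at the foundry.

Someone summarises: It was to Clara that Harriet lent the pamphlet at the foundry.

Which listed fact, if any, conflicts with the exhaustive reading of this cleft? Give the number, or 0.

2

Focus of the cleft: "Clara" (the recipient). Presupposed background: same agent, thing, setting (Harriet / the pamphlet / at the foundry).
Exhaustivity: Clara is the only recipient satisfying that background.
But fact (2) also has same agent, thing, setting (Harriet / the pamphlet / at the foundry), with recipient = Marisol — so the exhaustive reading fails.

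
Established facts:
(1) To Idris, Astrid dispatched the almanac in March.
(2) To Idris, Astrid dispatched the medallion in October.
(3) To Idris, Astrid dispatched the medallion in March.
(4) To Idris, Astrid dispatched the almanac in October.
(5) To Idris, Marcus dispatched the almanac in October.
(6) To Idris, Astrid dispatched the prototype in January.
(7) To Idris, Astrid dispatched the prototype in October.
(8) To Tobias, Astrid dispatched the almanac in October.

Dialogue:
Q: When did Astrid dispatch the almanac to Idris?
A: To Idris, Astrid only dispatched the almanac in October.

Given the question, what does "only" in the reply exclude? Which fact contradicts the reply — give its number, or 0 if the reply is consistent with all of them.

The question "When did ...?" targets the setting, so in the reply the focus falls on "in October".
"Only" then excludes alternative settings while the background — Astrid as agent and the almanac as thing and Idris as recipient — is held fixed.
Fact (1) keeps Astrid as agent and the almanac as thing and Idris as recipient but has setting = in March; that refutes the reply.
(Fact (2) would refute a reading with focus on the thing — but that is not what the question asks.)

1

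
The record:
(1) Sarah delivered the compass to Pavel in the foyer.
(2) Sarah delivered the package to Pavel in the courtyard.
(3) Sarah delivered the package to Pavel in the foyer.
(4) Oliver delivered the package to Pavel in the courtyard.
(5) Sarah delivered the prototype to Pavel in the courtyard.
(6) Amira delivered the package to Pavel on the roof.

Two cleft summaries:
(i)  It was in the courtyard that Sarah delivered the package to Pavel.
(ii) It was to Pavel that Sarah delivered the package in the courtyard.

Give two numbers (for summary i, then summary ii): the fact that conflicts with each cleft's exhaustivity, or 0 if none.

3, 0

Summary (i) focuses "in the courtyard" (the setting); background Sarah as agent and the package as thing and Pavel as recipient. Fact (3) matches that background with setting = in the foyer — refutes (i).
Summary (ii) focuses "Pavel" (the recipient); background Sarah as agent and the package as thing and in the courtyard as setting. No fact matches that background with a different recipient, so 0.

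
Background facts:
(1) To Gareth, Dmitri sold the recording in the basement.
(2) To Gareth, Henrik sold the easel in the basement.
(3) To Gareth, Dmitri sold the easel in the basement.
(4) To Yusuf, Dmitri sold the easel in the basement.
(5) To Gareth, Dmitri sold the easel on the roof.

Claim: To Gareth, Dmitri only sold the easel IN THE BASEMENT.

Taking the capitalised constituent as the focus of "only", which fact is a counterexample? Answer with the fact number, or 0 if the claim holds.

The capitals mark "in the basement" as focus. So "only" rules out other settings, with the rest (same agent, thing, recipient (Dmitri / the easel / Gareth)) as background.
Fact (5) shares the background but differs in setting (on the roof) — a counterexample.

5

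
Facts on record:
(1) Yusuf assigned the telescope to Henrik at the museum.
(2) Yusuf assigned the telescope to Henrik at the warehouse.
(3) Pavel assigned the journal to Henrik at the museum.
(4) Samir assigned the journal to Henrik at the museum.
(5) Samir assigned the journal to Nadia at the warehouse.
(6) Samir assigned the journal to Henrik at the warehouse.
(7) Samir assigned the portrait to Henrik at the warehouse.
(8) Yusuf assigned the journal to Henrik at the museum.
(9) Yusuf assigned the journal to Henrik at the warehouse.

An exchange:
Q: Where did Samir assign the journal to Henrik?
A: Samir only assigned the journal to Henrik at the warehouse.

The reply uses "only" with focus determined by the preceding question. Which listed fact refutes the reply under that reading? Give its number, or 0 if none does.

4

Answering "Where did ...?" puts focus on the setting — here, "at the warehouse".
"Only" then excludes alternative settings while the background — Samir as agent and the journal as thing and Henrik as recipient — is held fixed.
Fact (4) keeps Samir as agent and the journal as thing and Henrik as recipient but has setting = at the museum; that refutes the reply.
(Fact (5) would refute a reading with focus on the recipient — but that is not what the question asks.)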